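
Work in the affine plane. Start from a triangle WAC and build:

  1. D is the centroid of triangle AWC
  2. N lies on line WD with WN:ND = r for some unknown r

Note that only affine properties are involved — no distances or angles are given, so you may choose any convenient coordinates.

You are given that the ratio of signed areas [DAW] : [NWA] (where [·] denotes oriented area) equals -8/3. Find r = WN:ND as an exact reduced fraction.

r = 3/5

Choose coordinates W = (0, 0), A = (1, 0), C = (0, 1).
1. D is the centroid of triangle AWC ⇒ D = (1/3, 1/3)
2. With WN:ND = r, write λ = r/(r+1) so N = W + λ·(D−W); N is affine-linear in λ
Every point depending on N is an affine combination of N and λ-independent points, so each such coordinate is linear in λ; the λ² term in each signed area is a multiple of (D−W)×(D−W) = 0, so 2·[DAW] and 2·[NWA] are each linear in λ. Evaluating at λ=0 and λ=1:
  2·[DAW] = -1/3,   2·[NWA] = 1/3·λ
So [DAW]:[NWA] = (-1/3) / (1/3·λ). Setting this equal to -8/3:
  -1/3 = -8/3·(1/3·λ)  ⇒  λ = 3/8
Then r = λ/(1−λ) = (3/8)/(5/8) = 3/5. Check: with r = 3/5, N = (1/8, 1/8) and [DAW]:[NWA] = -8/3 as required.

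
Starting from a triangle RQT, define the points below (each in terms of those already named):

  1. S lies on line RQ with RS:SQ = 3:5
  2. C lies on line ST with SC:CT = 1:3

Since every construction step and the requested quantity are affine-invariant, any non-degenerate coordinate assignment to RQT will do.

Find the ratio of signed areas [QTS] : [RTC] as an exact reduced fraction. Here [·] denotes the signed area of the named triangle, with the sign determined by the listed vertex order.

[QTS]:[RTC] = -20/9

Work in coordinates with R = (0, 0), Q = (1, 0), T = (0, 1).
1. S lies on line RQ with RS:SQ = 3:5 ⇒ S = (3/8, 0)
2. C lies on line ST with SC:CT = 1:3 ⇒ C = (9/32, 1/4)
2·[QTS] = 5/8, 2·[RTC] = -9/32
[QTS]:[RTC] = 5/8:-9/32 = -20/9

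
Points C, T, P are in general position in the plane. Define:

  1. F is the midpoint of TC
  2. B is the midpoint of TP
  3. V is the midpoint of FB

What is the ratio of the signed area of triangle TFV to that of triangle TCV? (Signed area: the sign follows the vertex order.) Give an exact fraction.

[TFV]:[TCV] = 1/2

Work in coordinates with C = (0, 0), T = (1, 0), P = (0, 1).
1. F is the midpoint of TC ⇒ F = (1/2, 0)
2. B is the midpoint of TP ⇒ B = (1/2, 1/2)
3. V is the midpoint of FB ⇒ V = (1/2, 1/4)
2·[TFV] = -1/8, 2·[TCV] = -1/4
[TFV]:[TCV] = -1/8:-1/4 = 1/2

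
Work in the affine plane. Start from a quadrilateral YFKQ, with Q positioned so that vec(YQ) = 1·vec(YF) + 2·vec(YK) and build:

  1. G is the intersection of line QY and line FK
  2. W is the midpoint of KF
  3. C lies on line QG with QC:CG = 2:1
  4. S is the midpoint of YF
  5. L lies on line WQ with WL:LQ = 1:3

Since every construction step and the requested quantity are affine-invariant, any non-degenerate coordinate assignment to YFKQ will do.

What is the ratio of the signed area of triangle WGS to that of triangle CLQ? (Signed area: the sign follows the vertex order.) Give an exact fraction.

[WGS]:[CLQ] = 1/2

Set Y = (0, 0), F = (1, 0), K = (0, 1), Q = (1, 2); any affine frame gives the same invariant.
1. G is the intersection of line QY and line FK ⇒ G = (1/3, 2/3)
2. W is the midpoint of KF ⇒ W = (1/2, 1/2)
3. C lies on line QG with QC:CG = 2:1 ⇒ C = (5/9, 10/9)
4. S is the midpoint of YF ⇒ S = (1/2, 0)
5. L lies on line WQ with WL:LQ = 1:3 ⇒ L = (5/8, 7/8)
2·[WGS] = 1/12, 2·[CLQ] = 1/6
[WGS]:[CLQ] = 1/12:1/6 = 1/2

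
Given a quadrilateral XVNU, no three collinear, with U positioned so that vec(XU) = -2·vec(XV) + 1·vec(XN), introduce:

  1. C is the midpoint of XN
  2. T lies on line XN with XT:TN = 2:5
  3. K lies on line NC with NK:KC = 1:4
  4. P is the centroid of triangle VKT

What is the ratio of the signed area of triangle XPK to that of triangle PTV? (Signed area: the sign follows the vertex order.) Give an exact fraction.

[XPK]:[PTV] = 63/43

Choose coordinates X = (0, 0), V = (1, 0), N = (0, 1), U = (-2, 1).
1. C is the midpoint of XN ⇒ C = (0, 1/2)
2. T lies on line XN with XT:TN = 2:5 ⇒ T = (0, 2/7)
3. K lies on line NC with NK:KC = 1:4 ⇒ K = (0, 9/10)
4. P is the centroid of triangle VKT ⇒ P = (1/3, 83/210)
2·[XPK] = 3/10, 2·[PTV] = 43/210
[XPK]:[PTV] = 3/10:43/210 = 63/43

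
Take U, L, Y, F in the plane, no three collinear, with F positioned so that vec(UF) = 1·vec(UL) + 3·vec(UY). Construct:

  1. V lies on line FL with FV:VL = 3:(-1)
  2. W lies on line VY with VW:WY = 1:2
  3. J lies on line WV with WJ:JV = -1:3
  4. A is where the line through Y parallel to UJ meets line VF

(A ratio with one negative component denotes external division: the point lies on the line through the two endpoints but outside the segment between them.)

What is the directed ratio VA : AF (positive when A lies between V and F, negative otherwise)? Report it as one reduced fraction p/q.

Set U = (0, 0), L = (1, 0), Y = (0, 1), F = (1, 3); any affine frame gives the same invariant.
1. V lies on line FL with FV:VL = 3:(-1) ⇒ V = (1, -3/2)
2. W lies on line VY with VW:WY = 1:2 ⇒ W = (2/3, -2/3)
3. J lies on line WV with WJ:JV = -1:3 ⇒ J = (1/2, -1/4)
4. A is where the line through Y parallel to UJ meets line VF ⇒ A = (1, 1/2)
A = V + t·(F−V) with t = 4/9, so VA:AF = t:(1−t) = 4/9:5/9

VA:AF = 4/5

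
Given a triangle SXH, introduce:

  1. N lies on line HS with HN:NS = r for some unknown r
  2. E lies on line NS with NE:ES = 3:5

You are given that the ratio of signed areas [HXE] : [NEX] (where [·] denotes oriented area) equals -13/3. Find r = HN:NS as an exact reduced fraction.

Set S = (0, 0), X = (1, 0), H = (0, 1); any affine frame gives the same invariant.
1. With HN:NS = r, write λ = r/(r+1) so N = H + λ·(S−H); N is affine-linear in λ
2. E lies on line NS with NE:ES = 3:5 ⇒ E is an affine combination of earlier points and hence also affine-linear in λ
Every point depending on N is an affine combination of N and λ-independent points, so each such coordinate is linear in λ; the λ² term in each signed area is a multiple of (S−H)×(S−H) = 0, so 2·[HXE] and 2·[NEX] are each linear in λ. Evaluating at λ=0 and λ=1:
  2·[HXE] = -5/8·λ − 3/8,   2·[NEX] = -3/8·λ + 3/8
So [HXE]:[NEX] = (-5/8·λ − 3/8) / (-3/8·λ + 3/8). Setting this equal to -13/3:
  -5/8·λ − 3/8 = -13/3·(-3/8·λ + 3/8)  ⇒  λ = 5/9
Then r = λ/(1−λ) = (5/9)/(4/9) = 5/4. Check: with r = 5/4, N = (0, 4/9) and [HXE]:[NEX] = -13/3 as required.

r = 5/4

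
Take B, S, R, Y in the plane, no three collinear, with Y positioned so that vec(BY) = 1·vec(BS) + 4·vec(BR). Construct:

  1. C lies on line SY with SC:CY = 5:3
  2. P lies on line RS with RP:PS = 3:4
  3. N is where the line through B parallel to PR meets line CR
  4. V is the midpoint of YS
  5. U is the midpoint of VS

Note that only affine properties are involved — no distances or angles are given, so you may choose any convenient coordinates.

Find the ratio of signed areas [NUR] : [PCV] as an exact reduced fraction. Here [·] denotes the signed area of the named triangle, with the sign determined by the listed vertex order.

Assign B = (0, 0), S = (1, 0), R = (0, 1), Y = (1, 4) — the answer is frame-independent, so this choice is without loss of generality.
1. C lies on line SY with SC:CY = 5:3 ⇒ C = (1, 5/2)
2. P lies on line RS with RP:PS = 3:4 ⇒ P = (3/7, 4/7)
3. N is where the line through B parallel to PR meets line CR ⇒ N = (-2/5, 2/5)
4. V is the midpoint of YS ⇒ V = (1, 2)
5. U is the midpoint of VS ⇒ U = (1, 1)
2·[NUR] = 3/5, 2·[PCV] = -2/7
[NUR]:[PCV] = 3/5:-2/7 = -21/10

[NUR]:[PCV] = -21/10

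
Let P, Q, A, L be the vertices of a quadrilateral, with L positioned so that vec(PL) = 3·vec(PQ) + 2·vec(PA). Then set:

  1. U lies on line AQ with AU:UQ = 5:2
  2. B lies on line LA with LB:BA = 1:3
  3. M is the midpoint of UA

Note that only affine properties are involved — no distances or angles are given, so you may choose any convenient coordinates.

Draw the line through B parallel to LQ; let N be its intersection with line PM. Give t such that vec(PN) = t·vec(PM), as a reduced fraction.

Assign P = (0, 0), Q = (1, 0), A = (0, 1), L = (3, 2) — the answer is frame-independent, so this choice is without loss of generality.
1. U lies on line AQ with AU:UQ = 5:2 ⇒ U = (5/7, 2/7)
2. B lies on line LA with LB:BA = 1:3 ⇒ B = (9/4, 7/4)
3. M is the midpoint of UA ⇒ M = (5/14, 9/14)
through B parallel to LQ: direction (-2, -2); meets PM at N = (-5/8, -9/8)
N = P + t·(M−P) with t = -7/4

t = -7/4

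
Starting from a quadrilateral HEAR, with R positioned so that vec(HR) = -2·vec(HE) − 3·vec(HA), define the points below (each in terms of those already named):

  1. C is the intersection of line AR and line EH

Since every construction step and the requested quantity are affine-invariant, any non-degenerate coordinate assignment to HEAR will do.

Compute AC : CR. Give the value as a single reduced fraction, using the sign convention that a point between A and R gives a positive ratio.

Work in coordinates with H = (0, 0), E = (1, 0), A = (0, 1), R = (-2, -3).
1. C is the intersection of line AR and line EH ⇒ C = (-1/2, 0)
C = A + t·(R−A) with t = 1/4, so AC:CR = t:(1−t) = 1/4:3/4

AC:CR = 1/3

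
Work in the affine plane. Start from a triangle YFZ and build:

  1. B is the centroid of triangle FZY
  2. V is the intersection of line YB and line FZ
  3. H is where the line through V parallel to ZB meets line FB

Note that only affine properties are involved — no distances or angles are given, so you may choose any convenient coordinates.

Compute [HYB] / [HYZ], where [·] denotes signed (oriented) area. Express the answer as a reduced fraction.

Assign Y = (0, 0), F = (1, 0), Z = (0, 1) — the answer is frame-independent, so this choice is without loss of generality.
1. B is the centroid of triangle FZY ⇒ B = (1/3, 1/3)
2. V is the intersection of line YB and line FZ ⇒ V = (1/2, 1/2)
3. H is where the line through V parallel to ZB meets line FB ⇒ H = (2/3, 1/6)
2·[HYB] = -1/6, 2·[HYZ] = -2/3
[HYB]:[HYZ] = -1/6:-2/3 = 1/4

[HYB]:[HYZ] = 1/4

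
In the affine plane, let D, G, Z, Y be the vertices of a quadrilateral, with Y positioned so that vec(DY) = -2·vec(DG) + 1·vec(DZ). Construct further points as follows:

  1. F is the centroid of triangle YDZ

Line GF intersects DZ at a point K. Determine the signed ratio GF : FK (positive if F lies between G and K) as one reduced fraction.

Assign D = (0, 0), G = (1, 0), Z = (0, 1), Y = (-2, 1) — the answer is frame-independent, so this choice is without loss of generality.
1. F is the centroid of triangle YDZ ⇒ F = (-2/3, 2/3)
line GF meets DZ at K = (0, 2/5)
F = G + t·(K−G) with t = 5/3, so GF:FK = 5/3:-2/3

GF:FK = -5/2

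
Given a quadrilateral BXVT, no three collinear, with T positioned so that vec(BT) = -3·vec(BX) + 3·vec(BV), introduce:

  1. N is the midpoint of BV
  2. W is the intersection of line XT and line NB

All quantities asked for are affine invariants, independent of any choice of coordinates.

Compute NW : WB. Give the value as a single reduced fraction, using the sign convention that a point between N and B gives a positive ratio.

NW:WB = -1/3

Assign B = (0, 0), X = (1, 0), V = (0, 1), T = (-3, 3) — the answer is frame-independent, so this choice is without loss of generality.
1. N is the midpoint of BV ⇒ N = (0, 1/2)
2. W is the intersection of line XT and line NB ⇒ W = (0, 3/4)
W = N + t·(B−N) with t = -1/2, so NW:WB = t:(1−t) = -1/2:3/2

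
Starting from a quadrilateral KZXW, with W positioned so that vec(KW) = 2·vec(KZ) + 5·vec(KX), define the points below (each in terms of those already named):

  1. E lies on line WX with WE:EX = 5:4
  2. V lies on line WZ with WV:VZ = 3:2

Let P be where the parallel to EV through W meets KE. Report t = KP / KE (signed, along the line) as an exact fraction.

Work in coordinates with K = (0, 0), Z = (1, 0), X = (0, 1), W = (2, 5).
1. E lies on line WX with WE:EX = 5:4 ⇒ E = (8/9, 25/9)
2. V lies on line WZ with WV:VZ = 3:2 ⇒ V = (7/5, 2)
through W parallel to EV: direction (23/45, -7/9); meets KE at P = (296/171, 925/171)
P = K + t·(E−K) with t = 37/19

t = 37/19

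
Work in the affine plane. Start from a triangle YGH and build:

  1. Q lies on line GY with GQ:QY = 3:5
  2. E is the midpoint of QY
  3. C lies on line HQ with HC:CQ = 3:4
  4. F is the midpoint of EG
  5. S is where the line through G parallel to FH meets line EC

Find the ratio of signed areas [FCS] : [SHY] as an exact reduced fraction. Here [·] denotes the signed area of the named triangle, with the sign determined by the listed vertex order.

[FCS]:[SHY] = -88/91

Assign Y = (0, 0), G = (1, 0), H = (0, 1) — the answer is frame-independent, so this choice is without loss of generality.
1. Q lies on line GY with GQ:QY = 3:5 ⇒ Q = (5/8, 0)
2. E is the midpoint of QY ⇒ E = (5/16, 0)
3. C lies on line HQ with HC:CQ = 3:4 ⇒ C = (15/56, 4/7)
4. F is the midpoint of EG ⇒ F = (21/32, 0)
5. S is where the line through G parallel to FH meets line EC ⇒ S = (65/296, 44/37)
2·[FCS] = -55/259, 2·[SHY] = 65/296
[FCS]:[SHY] = -55/259:65/296 = -88/91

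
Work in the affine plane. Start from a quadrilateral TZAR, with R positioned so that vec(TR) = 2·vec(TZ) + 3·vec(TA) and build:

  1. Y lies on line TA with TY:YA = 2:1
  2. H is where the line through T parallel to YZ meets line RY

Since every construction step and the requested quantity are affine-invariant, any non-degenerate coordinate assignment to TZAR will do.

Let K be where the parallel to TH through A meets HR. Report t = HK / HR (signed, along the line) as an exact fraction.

Choose coordinates T = (0, 0), Z = (1, 0), A = (0, 1), R = (2, 3).
1. Y lies on line TA with TY:YA = 2:1 ⇒ Y = (0, 2/3)
2. H is where the line through T parallel to YZ meets line RY ⇒ H = (-4/11, 8/33)
through A parallel to TH: direction (-4/11, 8/33); meets HR at K = (2/11, 29/33)
K = H + t·(R−H) with t = 3/13

t = 3/13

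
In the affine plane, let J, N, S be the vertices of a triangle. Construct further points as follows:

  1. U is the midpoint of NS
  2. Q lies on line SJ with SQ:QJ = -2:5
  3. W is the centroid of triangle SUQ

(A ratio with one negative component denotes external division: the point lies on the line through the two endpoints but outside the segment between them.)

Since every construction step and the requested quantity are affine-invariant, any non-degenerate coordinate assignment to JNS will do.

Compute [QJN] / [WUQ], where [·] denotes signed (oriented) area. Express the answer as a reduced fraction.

[QJN]:[WUQ] = 15

Work in coordinates with J = (0, 0), N = (1, 0), S = (0, 1).
1. U is the midpoint of NS ⇒ U = (1/2, 1/2)
2. Q lies on line SJ with SQ:QJ = -2:5 ⇒ Q = (0, 5/3)
3. W is the centroid of triangle SUQ ⇒ W = (1/6, 19/18)
2·[QJN] = 5/3, 2·[WUQ] = 1/9
[QJN]:[WUQ] = 5/3:1/9 = 15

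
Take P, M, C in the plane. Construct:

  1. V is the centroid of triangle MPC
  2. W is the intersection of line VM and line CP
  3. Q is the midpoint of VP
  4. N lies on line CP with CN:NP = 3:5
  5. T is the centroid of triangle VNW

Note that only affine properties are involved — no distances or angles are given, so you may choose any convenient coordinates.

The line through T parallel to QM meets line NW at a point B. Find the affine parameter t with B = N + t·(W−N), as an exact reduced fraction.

Work in coordinates with P = (0, 0), M = (1, 0), C = (0, 1).
1. V is the centroid of triangle MPC ⇒ V = (1/3, 1/3)
2. W is the intersection of line VM and line CP ⇒ W = (0, 1/2)
3. Q is the midpoint of VP ⇒ Q = (1/6, 1/6)
4. N lies on line CP with CN:NP = 3:5 ⇒ N = (0, 5/8)
5. T is the centroid of triangle VNW ⇒ T = (1/9, 35/72)
through T parallel to QM: direction (5/6, -1/6); meets NW at B = (0, 61/120)
B = N + t·(W−N) with t = 14/15

t = 14/15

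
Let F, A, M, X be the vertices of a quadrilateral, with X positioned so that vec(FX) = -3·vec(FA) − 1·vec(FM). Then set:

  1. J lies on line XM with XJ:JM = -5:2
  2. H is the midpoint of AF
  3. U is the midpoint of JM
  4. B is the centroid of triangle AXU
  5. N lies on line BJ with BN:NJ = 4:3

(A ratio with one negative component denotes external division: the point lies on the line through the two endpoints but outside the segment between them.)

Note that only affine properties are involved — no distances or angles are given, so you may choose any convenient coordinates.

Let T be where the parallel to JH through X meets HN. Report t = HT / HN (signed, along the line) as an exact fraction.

t = 280/41

Choose coordinates F = (0, 0), A = (1, 0), M = (0, 1), X = (-3, -1).
1. J lies on line XM with XJ:JM = -5:2 ⇒ J = (2, 7/3)
2. H is the midpoint of AF ⇒ H = (1/2, 0)
3. U is the midpoint of JM ⇒ U = (1, 5/3)
4. B is the centroid of triangle AXU ⇒ B = (-1/3, 2/9)
5. N lies on line BJ with BN:NJ = 4:3 ⇒ N = (1, 10/7)
through X parallel to JH: direction (-3/2, -7/3); meets HN at T = (321/82, 400/41)
T = H + t·(N−H) with t = 280/41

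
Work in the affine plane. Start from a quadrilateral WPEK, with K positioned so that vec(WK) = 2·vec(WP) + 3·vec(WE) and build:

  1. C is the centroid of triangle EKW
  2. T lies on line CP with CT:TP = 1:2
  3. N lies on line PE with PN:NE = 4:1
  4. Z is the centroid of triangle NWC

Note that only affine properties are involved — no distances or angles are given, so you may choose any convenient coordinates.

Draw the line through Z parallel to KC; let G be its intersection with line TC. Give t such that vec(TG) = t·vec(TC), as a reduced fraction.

Work in coordinates with W = (0, 0), P = (1, 0), E = (0, 1), K = (2, 3).
1. C is the centroid of triangle EKW ⇒ C = (2/3, 4/3)
2. T lies on line CP with CT:TP = 1:2 ⇒ T = (7/9, 8/9)
3. N lies on line PE with PN:NE = 4:1 ⇒ N = (1/5, 4/5)
4. Z is the centroid of triangle NWC ⇒ Z = (13/45, 32/45)
through Z parallel to KC: direction (-4/3, -5/3); meets TC at G = (73/105, 128/105)
G = T + t·(C−T) with t = 26/35

t = 26/35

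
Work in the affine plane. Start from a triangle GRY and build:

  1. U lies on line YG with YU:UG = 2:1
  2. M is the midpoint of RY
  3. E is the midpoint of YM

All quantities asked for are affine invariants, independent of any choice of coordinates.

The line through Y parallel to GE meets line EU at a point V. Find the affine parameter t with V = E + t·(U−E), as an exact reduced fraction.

Set G = (0, 0), R = (1, 0), Y = (0, 1); any affine frame gives the same invariant.
1. U lies on line YG with YU:UG = 2:1 ⇒ U = (0, 1/3)
2. M is the midpoint of RY ⇒ M = (1/2, 1/2)
3. E is the midpoint of YM ⇒ E = (1/4, 3/4)
through Y parallel to GE: direction (1/4, 3/4); meets EU at V = (-1/2, -1/2)
V = E + t·(U−E) with t = 3

t = 3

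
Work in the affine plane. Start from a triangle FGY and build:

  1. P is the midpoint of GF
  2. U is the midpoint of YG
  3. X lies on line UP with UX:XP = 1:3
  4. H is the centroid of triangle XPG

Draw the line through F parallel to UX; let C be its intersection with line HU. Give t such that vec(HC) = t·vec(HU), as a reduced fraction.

t = 4

Assign F = (0, 0), G = (1, 0), Y = (0, 1) — the answer is frame-independent, so this choice is without loss of generality.
1. P is the midpoint of GF ⇒ P = (1/2, 0)
2. U is the midpoint of YG ⇒ U = (1/2, 1/2)
3. X lies on line UP with UX:XP = 1:3 ⇒ X = (1/2, 3/8)
4. H is the centroid of triangle XPG ⇒ H = (2/3, 1/8)
through F parallel to UX: direction (0, -1/8); meets HU at C = (0, 13/8)
C = H + t·(U−H) with t = 4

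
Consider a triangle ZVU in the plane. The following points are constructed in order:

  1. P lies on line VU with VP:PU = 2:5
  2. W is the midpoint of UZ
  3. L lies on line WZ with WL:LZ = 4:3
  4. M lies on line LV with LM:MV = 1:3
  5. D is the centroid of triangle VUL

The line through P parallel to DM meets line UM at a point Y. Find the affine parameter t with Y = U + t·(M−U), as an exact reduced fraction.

Work in coordinates with Z = (0, 0), V = (1, 0), U = (0, 1).
1. P lies on line VU with VP:PU = 2:5 ⇒ P = (5/7, 2/7)
2. W is the midpoint of UZ ⇒ W = (0, 1/2)
3. L lies on line WZ with WL:LZ = 4:3 ⇒ L = (0, 3/14)
4. M lies on line LV with LM:MV = 1:3 ⇒ M = (1/4, 9/56)
5. D is the centroid of triangle VUL ⇒ D = (1/3, 17/42)
through P parallel to DM: direction (-1/12, -41/168); meets UM at Y = (25/56, -391/784)
Y = U + t·(M−U) with t = 25/14

t = 25/14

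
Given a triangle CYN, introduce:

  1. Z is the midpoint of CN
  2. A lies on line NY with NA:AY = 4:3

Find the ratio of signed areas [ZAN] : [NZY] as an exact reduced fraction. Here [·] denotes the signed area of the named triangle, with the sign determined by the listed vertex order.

Work in coordinates with C = (0, 0), Y = (1, 0), N = (0, 1).
1. Z is the midpoint of CN ⇒ Z = (0, 1/2)
2. A lies on line NY with NA:AY = 4:3 ⇒ A = (4/7, 3/7)
2·[ZAN] = 2/7, 2·[NZY] = 1/2
[ZAN]:[NZY] = 2/7:1/2 = 4/7

[ZAN]:[NZY] = 4/7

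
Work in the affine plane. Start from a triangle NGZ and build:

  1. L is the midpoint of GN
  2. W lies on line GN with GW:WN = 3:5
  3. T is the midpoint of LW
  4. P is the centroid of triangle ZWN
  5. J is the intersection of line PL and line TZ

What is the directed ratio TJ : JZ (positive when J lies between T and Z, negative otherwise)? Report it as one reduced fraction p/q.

TJ:JZ = -1/6

Assign N = (0, 0), G = (1, 0), Z = (0, 1) — the answer is frame-independent, so this choice is without loss of generality.
1. L is the midpoint of GN ⇒ L = (1/2, 0)
2. W lies on line GN with GW:WN = 3:5 ⇒ W = (5/8, 0)
3. T is the midpoint of LW ⇒ T = (9/16, 0)
4. P is the centroid of triangle ZWN ⇒ P = (5/24, 1/3)
5. J is the intersection of line PL and line TZ ⇒ J = (27/40, -1/5)
J = T + t·(Z−T) with t = -1/5, so TJ:JZ = t:(1−t) = -1/5:6/5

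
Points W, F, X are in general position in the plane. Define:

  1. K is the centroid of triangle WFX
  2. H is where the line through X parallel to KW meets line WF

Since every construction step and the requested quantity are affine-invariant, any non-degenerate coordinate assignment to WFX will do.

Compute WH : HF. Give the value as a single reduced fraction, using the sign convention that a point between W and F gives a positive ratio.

Set W = (0, 0), F = (1, 0), X = (0, 1); any affine frame gives the same invariant.
1. K is the centroid of triangle WFX ⇒ K = (1/3, 1/3)
2. H is where the line through X parallel to KW meets line WF ⇒ H = (-1, 0)
H = W + t·(F−W) with t = -1, so WH:HF = t:(1−t) = -1:2

WH:HF = -1/2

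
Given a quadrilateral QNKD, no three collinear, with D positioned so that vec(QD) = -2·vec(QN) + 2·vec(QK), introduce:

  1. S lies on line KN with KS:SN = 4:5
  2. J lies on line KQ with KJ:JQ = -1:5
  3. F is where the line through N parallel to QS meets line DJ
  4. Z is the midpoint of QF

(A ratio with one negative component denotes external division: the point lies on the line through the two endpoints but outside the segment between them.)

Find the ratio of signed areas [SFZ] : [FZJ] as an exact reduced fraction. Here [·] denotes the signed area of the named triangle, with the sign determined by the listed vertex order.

[SFZ]:[FZJ] = 13/45

Assign Q = (0, 0), N = (1, 0), K = (0, 1), D = (-2, 2) — the answer is frame-independent, so this choice is without loss of generality.
1. S lies on line KN with KS:SN = 4:5 ⇒ S = (4/9, 5/9)
2. J lies on line KQ with KJ:JQ = -1:5 ⇒ J = (0, 5/4)
3. F is where the line through N parallel to QS meets line DJ ⇒ F = (20/13, 35/52)
4. Z is the midpoint of QF ⇒ Z = (10/13, 35/104)
2·[SFZ] = -5/18, 2·[FZJ] = -25/26
[SFZ]:[FZJ] = -5/18:-25/26 = 13/45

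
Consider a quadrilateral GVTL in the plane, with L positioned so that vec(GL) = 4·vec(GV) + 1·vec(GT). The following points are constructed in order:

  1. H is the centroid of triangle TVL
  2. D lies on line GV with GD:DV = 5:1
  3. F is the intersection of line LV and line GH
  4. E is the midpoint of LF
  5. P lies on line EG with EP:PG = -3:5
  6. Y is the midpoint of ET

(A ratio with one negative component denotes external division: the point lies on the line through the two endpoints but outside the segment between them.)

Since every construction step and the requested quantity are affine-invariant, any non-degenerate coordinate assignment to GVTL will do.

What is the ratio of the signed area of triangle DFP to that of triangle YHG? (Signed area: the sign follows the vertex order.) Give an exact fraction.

[DFP]:[YHG] = -75/14

Choose coordinates G = (0, 0), V = (1, 0), T = (0, 1), L = (4, 1).
1. H is the centroid of triangle TVL ⇒ H = (5/3, 2/3)
2. D lies on line GV with GD:DV = 5:1 ⇒ D = (5/6, 0)
3. F is the intersection of line LV and line GH ⇒ F = (-5, -2)
4. E is the midpoint of LF ⇒ E = (-1/2, -1/2)
5. P lies on line EG with EP:PG = -3:5 ⇒ P = (-5/4, -5/4)
6. Y is the midpoint of ET ⇒ Y = (-1/4, 1/4)
2·[DFP] = 25/8, 2·[YHG] = -7/12
[DFP]:[YHG] = 25/8:-7/12 = -75/14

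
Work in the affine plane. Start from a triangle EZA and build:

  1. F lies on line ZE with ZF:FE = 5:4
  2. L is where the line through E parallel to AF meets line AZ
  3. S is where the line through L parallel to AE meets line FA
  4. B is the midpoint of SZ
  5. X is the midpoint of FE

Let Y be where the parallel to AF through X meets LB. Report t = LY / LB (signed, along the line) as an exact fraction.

Choose coordinates E = (0, 0), Z = (1, 0), A = (0, 1).
1. F lies on line ZE with ZF:FE = 5:4 ⇒ F = (4/9, 0)
2. L is where the line through E parallel to AF meets line AZ ⇒ L = (-4/5, 9/5)
3. S is where the line through L parallel to AE meets line FA ⇒ S = (-4/5, 14/5)
4. B is the midpoint of SZ ⇒ B = (1/10, 7/5)
5. X is the midpoint of FE ⇒ X = (2/9, 0)
through X parallel to AF: direction (4/9, -1); meets LB at Y = (-34/65, 109/65)
Y = L + t·(B−L) with t = 4/13

t = 4/13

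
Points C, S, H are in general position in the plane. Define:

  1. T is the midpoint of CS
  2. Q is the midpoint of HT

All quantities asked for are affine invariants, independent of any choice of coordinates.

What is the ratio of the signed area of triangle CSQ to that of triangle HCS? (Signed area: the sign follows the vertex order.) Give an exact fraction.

[CSQ]:[HCS] = 1/2

Assign C = (0, 0), S = (1, 0), H = (0, 1) — the answer is frame-independent, so this choice is without loss of generality.
1. T is the midpoint of CS ⇒ T = (1/2, 0)
2. Q is the midpoint of HT ⇒ Q = (1/4, 1/2)
2·[CSQ] = 1/2, 2·[HCS] = 1
[CSQ]:[HCS] = 1/2:1 = 1/2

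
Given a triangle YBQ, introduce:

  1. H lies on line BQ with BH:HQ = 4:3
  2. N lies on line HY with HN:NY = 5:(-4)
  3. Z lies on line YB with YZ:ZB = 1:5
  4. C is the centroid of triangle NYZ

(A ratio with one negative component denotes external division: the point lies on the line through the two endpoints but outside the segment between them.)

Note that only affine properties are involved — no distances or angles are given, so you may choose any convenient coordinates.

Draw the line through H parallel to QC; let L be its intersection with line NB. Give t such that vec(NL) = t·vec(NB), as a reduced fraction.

Work in coordinates with Y = (0, 0), B = (1, 0), Q = (0, 1).
1. H lies on line BQ with BH:HQ = 4:3 ⇒ H = (3/7, 4/7)
2. N lies on line HY with HN:NY = 5:(-4) ⇒ N = (-12/7, -16/7)
3. Z lies on line YB with YZ:ZB = 1:5 ⇒ Z = (1/6, 0)
4. C is the centroid of triangle NYZ ⇒ C = (-65/126, -16/21)
through H parallel to QC: direction (-65/126, -37/21); meets NB at L = (31/1589, -1312/1589)
L = N + t·(B−N) with t = 145/227

t = 145/227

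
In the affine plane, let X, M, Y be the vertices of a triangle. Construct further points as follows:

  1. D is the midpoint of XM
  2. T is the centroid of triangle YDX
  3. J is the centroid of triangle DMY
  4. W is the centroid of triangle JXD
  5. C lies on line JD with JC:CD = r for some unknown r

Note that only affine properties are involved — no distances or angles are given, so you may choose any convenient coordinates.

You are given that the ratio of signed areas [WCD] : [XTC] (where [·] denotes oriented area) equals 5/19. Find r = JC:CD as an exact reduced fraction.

r = 3/5

Set X = (0, 0), M = (1, 0), Y = (0, 1); any affine frame gives the same invariant.
1. D is the midpoint of XM ⇒ D = (1/2, 0)
2. T is the centroid of triangle YDX ⇒ T = (1/6, 1/3)
3. J is the centroid of triangle DMY ⇒ J = (1/2, 1/3)
4. W is the centroid of triangle JXD ⇒ W = (1/3, 1/9)
5. With JC:CD = r, write λ = r/(r+1) so C = J + λ·(D−J); C is affine-linear in λ
Every point depending on C is an affine combination of C and λ-independent points, so each such coordinate is linear in λ; the λ² term in each signed area is a multiple of (D−J)×(D−J) = 0, so 2·[WCD] and 2·[XTC] are each linear in λ. Evaluating at λ=0 and λ=1:
  2·[WCD] = 1/18·λ − 1/18,   2·[XTC] = -1/18·λ − 1/9
So [WCD]:[XTC] = (1/18·λ − 1/18) / (-1/18·λ − 1/9). Setting this equal to 5/19:
  1/18·λ − 1/18 = 5/19·(-1/18·λ − 1/9)  ⇒  λ = 3/8
Then r = λ/(1−λ) = (3/8)/(5/8) = 3/5. Check: with r = 3/5, C = (1/2, 5/24) and [WCD]:[XTC] = 5/19 as required.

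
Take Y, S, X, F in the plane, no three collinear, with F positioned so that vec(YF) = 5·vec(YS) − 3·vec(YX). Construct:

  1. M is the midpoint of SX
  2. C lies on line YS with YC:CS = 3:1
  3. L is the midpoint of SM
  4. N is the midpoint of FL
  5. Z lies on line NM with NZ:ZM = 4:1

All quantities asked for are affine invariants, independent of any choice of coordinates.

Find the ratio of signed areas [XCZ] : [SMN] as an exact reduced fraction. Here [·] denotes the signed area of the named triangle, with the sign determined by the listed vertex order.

[XCZ]:[SMN] = -51/40

Choose coordinates Y = (0, 0), S = (1, 0), X = (0, 1), F = (5, -3).
1. M is the midpoint of SX ⇒ M = (1/2, 1/2)
2. C lies on line YS with YC:CS = 3:1 ⇒ C = (3/4, 0)
3. L is the midpoint of SM ⇒ L = (3/4, 1/4)
4. N is the midpoint of FL ⇒ N = (23/8, -11/8)
5. Z lies on line NM with NZ:ZM = 4:1 ⇒ Z = (39/40, 1/8)
2·[XCZ] = 51/160, 2·[SMN] = -1/4
[XCZ]:[SMN] = 51/160:-1/4 = -51/40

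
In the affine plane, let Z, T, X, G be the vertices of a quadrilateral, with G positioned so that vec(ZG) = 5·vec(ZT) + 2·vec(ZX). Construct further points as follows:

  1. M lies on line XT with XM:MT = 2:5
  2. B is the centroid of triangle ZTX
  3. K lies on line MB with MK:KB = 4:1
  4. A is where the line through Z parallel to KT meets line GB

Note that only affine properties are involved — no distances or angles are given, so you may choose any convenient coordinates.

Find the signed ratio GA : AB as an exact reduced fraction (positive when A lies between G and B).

Choose coordinates Z = (0, 0), T = (1, 0), X = (0, 1), G = (5, 2).
1. M lies on line XT with XM:MT = 2:5 ⇒ M = (2/7, 5/7)
2. B is the centroid of triangle ZTX ⇒ B = (1/3, 1/3)
3. K lies on line MB with MK:KB = 4:1 ⇒ K = (34/105, 43/105)
4. A is where the line through Z parallel to KT meets line GB ⇒ A = (-71/319, 43/319)
A = G + t·(B−G) with t = 357/319, so GA:AB = t:(1−t) = 357/319:-38/319

GA:AB = -357/38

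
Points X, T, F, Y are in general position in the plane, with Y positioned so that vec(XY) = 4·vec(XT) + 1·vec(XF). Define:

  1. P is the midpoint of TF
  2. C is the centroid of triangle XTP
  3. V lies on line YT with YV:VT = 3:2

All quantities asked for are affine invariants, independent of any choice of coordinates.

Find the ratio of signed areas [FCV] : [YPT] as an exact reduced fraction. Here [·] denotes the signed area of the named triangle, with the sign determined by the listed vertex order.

Work in coordinates with X = (0, 0), T = (1, 0), F = (0, 1), Y = (4, 1).
1. P is the midpoint of TF ⇒ P = (1/2, 1/2)
2. C is the centroid of triangle XTP ⇒ C = (1/2, 1/6)
3. V lies on line YT with YV:VT = 3:2 ⇒ V = (11/5, 2/5)
2·[FCV] = 23/15, 2·[YPT] = 2
[FCV]:[YPT] = 23/15:2 = 23/30

[FCV]:[YPT] = 23/30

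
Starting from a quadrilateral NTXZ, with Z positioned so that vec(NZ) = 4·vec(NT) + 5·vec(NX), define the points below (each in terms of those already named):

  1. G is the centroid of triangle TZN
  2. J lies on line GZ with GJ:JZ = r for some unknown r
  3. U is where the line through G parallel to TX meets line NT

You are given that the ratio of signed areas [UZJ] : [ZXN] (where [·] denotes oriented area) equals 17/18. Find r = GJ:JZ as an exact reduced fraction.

Work in coordinates with N = (0, 0), T = (1, 0), X = (0, 1), Z = (4, 5).
1. G is the centroid of triangle TZN ⇒ G = (5/3, 5/3)
2. With GJ:JZ = r, write λ = r/(r+1) so J = G + λ·(Z−G); J is affine-linear in λ
3. U is where the line through G parallel to TX meets line NT ⇒ U = (10/3, 0)
Every point depending on J is an affine combination of J and λ-independent points, so each such coordinate is linear in λ; the λ² term in each signed area is a multiple of (Z−G)×(Z−G) = 0, so 2·[UZJ] and 2·[ZXN] are each linear in λ. Evaluating at λ=0 and λ=1:
  2·[UZJ] = -85/9·λ + 85/9,   2·[ZXN] = 4
So [UZJ]:[ZXN] = (-85/9·λ + 85/9) / (4). Setting this equal to 17/18:
  -85/9·λ + 85/9 = 17/18·(4)  ⇒  λ = 3/5
Then r = λ/(1−λ) = (3/5)/(2/5) = 3/2. Check: with r = 3/2, J = (46/15, 11/3) and [UZJ]:[ZXN] = 17/18 as required.

r = 3/2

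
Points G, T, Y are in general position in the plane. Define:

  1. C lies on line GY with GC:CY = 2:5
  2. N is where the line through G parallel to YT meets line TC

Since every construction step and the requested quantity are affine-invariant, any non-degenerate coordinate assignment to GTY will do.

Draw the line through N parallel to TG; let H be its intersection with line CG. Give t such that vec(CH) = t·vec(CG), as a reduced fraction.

t = -2/5

Set G = (0, 0), T = (1, 0), Y = (0, 1); any affine frame gives the same invariant.
1. C lies on line GY with GC:CY = 2:5 ⇒ C = (0, 2/7)
2. N is where the line through G parallel to YT meets line TC ⇒ N = (-2/5, 2/5)
through N parallel to TG: direction (-1, 0); meets CG at H = (0, 2/5)
H = C + t·(G−C) with t = -2/5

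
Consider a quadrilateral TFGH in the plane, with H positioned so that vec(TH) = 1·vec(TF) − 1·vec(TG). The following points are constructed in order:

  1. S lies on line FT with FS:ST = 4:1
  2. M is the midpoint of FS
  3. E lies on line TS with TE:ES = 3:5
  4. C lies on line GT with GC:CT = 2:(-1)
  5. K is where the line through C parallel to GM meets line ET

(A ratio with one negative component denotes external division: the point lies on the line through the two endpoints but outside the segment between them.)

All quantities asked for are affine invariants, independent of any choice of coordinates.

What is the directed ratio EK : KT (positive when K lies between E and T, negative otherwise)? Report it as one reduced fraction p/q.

EK:KT = -9/8

Choose coordinates T = (0, 0), F = (1, 0), G = (0, 1), H = (1, -1).
1. S lies on line FT with FS:ST = 4:1 ⇒ S = (1/5, 0)
2. M is the midpoint of FS ⇒ M = (3/5, 0)
3. E lies on line TS with TE:ES = 3:5 ⇒ E = (3/40, 0)
4. C lies on line GT with GC:CT = 2:(-1) ⇒ C = (0, -1)
5. K is where the line through C parallel to GM meets line ET ⇒ K = (-3/5, 0)
K = E + t·(T−E) with t = 9, so EK:KT = t:(1−t) = 9:-8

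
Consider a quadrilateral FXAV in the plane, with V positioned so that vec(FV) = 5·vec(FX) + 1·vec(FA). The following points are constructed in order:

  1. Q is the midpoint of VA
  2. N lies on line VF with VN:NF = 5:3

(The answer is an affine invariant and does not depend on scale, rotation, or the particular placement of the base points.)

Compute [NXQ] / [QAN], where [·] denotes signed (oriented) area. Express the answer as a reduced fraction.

Set F = (0, 0), X = (1, 0), A = (0, 1), V = (5, 1); any affine frame gives the same invariant.
1. Q is the midpoint of VA ⇒ Q = (5/2, 1)
2. N lies on line VF with VN:NF = 5:3 ⇒ N = (15/8, 3/8)
2·[NXQ] = -5/16, 2·[QAN] = 25/16
[NXQ]:[QAN] = -5/16:25/16 = -1/5

[NXQ]:[QAN] = -1/5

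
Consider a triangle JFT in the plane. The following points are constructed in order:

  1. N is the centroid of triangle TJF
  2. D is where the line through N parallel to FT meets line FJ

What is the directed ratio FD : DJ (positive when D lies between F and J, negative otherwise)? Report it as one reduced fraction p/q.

Work in coordinates with J = (0, 0), F = (1, 0), T = (0, 1).
1. N is the centroid of triangle TJF ⇒ N = (1/3, 1/3)
2. D is where the line through N parallel to FT meets line FJ ⇒ D = (2/3, 0)
D = F + t·(J−F) with t = 1/3, so FD:DJ = t:(1−t) = 1/3:2/3

FD:DJ = 1/2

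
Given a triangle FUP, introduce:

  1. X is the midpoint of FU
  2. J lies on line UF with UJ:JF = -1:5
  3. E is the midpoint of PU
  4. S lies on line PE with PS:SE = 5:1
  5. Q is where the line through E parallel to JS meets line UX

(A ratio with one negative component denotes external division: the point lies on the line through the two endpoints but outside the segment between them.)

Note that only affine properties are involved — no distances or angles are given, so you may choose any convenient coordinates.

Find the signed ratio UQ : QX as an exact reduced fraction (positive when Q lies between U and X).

Choose coordinates F = (0, 0), U = (1, 0), P = (0, 1).
1. X is the midpoint of FU ⇒ X = (1/2, 0)
2. J lies on line UF with UJ:JF = -1:5 ⇒ J = (5/4, 0)
3. E is the midpoint of PU ⇒ E = (1/2, 1/2)
4. S lies on line PE with PS:SE = 5:1 ⇒ S = (5/12, 7/12)
5. Q is where the line through E parallel to JS meets line UX ⇒ Q = (17/14, 0)
Q = U + t·(X−U) with t = -3/7, so UQ:QX = t:(1−t) = -3/7:10/7

UQ:QX = -3/10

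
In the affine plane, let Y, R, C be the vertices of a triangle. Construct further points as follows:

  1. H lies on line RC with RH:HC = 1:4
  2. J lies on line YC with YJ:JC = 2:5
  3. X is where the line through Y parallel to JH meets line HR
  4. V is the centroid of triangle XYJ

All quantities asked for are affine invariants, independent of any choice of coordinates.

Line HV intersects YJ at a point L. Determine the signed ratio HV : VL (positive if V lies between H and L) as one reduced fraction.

Work in coordinates with Y = (0, 0), R = (1, 0), C = (0, 1).
1. H lies on line RC with RH:HC = 1:4 ⇒ H = (4/5, 1/5)
2. J lies on line YC with YJ:JC = 2:5 ⇒ J = (0, 2/7)
3. X is where the line through Y parallel to JH meets line HR ⇒ X = (28/25, -3/25)
4. V is the centroid of triangle XYJ ⇒ V = (28/75, 29/525)
line HV meets YJ at L = (0, -1/14)
V = H + t·(L−H) with t = 8/15, so HV:VL = 8/15:7/15

HV:VL = 8/7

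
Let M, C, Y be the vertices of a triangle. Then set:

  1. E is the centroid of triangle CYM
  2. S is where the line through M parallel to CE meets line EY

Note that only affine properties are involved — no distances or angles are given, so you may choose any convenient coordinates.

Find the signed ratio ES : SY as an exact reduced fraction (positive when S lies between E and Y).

ES:SY = -1/2

Choose coordinates M = (0, 0), C = (1, 0), Y = (0, 1).
1. E is the centroid of triangle CYM ⇒ E = (1/3, 1/3)
2. S is where the line through M parallel to CE meets line EY ⇒ S = (2/3, -1/3)
S = E + t·(Y−E) with t = -1, so ES:SY = t:(1−t) = -1:2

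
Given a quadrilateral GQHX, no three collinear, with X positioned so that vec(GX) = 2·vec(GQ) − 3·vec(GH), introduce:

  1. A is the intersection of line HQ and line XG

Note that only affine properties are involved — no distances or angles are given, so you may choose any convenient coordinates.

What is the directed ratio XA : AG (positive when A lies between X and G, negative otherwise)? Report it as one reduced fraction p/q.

Choose coordinates G = (0, 0), Q = (1, 0), H = (0, 1), X = (2, -3).
1. A is the intersection of line HQ and line XG ⇒ A = (-2, 3)
A = X + t·(G−X) with t = 2, so XA:AG = t:(1−t) = 2:-1

XA:AG = -2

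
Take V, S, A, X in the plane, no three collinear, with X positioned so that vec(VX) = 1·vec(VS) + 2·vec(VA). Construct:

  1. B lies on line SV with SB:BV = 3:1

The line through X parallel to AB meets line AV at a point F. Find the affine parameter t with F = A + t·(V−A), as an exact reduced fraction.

Work in coordinates with V = (0, 0), S = (1, 0), A = (0, 1), X = (1, 2).
1. B lies on line SV with SB:BV = 3:1 ⇒ B = (1/4, 0)
through X parallel to AB: direction (1/4, -1); meets AV at F = (0, 6)
F = A + t·(V−A) with t = -5

t = -5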